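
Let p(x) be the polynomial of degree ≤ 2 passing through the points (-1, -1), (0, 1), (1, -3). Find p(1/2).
-1/4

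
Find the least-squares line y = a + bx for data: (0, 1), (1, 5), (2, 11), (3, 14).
a = 1, b = 9/2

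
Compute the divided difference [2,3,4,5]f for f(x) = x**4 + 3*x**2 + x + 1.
14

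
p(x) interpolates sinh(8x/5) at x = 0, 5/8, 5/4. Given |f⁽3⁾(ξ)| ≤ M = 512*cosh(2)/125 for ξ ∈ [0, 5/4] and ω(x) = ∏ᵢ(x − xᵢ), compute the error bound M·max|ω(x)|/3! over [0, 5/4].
sqrt(3)*cosh(2)/27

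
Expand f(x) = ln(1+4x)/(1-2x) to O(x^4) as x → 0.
4*x + 64*x**3/3 + O(x**4)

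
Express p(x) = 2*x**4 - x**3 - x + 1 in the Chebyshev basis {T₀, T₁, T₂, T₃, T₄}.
(7/4)T₀ + (-7/4)T₁ + T₂ + (-1/4)T₃ + (1/4)T₄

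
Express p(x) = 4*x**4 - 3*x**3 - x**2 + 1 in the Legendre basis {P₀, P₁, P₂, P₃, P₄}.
(22/15)P₀ + (-9/5)P₁ + (34/21)P₂ + (-6/5)P₃ + (32/35)P₄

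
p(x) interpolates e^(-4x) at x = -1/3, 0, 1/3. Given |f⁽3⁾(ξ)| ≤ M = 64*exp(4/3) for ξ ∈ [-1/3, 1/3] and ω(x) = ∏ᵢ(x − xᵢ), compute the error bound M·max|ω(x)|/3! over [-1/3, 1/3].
64*sqrt(3)*exp(4/3)/729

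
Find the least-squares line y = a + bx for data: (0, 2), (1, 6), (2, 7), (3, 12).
a = 21/10, b = 31/10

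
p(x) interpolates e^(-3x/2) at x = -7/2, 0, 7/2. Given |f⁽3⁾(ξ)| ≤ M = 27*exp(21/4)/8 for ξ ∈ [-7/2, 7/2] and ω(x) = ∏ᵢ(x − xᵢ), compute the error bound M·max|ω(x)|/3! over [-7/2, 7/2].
343*sqrt(3)*exp(21/4)/64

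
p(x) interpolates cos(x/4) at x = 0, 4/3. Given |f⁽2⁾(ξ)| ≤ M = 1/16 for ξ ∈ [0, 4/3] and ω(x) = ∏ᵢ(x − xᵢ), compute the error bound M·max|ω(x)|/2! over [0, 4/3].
1/72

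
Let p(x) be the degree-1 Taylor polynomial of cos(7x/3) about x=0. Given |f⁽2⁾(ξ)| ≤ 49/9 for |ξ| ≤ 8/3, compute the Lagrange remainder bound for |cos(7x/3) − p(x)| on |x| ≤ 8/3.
1568/81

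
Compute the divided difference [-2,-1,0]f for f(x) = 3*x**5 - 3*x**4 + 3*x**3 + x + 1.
-75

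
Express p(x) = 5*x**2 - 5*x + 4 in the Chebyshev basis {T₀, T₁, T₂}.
(13/2)T₀ + (-5)T₁ + (5/2)T₂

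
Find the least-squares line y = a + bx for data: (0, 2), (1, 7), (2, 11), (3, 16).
a = 21/10, b = 23/5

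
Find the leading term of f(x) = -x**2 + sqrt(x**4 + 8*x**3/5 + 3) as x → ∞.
4*x/5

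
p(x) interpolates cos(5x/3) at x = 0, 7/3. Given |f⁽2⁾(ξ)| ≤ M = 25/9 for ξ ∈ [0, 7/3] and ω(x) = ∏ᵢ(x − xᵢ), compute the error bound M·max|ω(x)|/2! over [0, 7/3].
1225/648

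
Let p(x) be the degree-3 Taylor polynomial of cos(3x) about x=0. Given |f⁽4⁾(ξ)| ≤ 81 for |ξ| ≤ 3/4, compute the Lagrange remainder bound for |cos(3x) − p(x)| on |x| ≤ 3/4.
2187/2048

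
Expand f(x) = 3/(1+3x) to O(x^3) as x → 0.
3 - 9*x + 27*x**2 + O(x**3)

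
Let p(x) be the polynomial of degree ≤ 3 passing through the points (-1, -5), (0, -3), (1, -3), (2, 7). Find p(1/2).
-7/2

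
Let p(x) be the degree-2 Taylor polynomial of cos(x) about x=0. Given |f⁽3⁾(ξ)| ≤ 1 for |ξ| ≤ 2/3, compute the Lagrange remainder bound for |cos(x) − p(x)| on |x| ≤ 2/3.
4/81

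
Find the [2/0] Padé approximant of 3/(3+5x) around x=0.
25*x**2/9 - 5*x/3 + 1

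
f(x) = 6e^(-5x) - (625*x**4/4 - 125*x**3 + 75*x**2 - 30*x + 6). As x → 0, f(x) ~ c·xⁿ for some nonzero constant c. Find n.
5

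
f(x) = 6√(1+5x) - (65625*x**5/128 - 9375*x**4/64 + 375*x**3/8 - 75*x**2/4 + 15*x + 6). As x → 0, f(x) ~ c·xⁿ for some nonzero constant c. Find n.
6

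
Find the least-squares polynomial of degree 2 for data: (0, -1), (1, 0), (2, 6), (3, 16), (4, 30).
-39/35 + (-27/35)x + (15/7)x²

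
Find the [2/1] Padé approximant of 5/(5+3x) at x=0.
1/(3*x/5 + 1)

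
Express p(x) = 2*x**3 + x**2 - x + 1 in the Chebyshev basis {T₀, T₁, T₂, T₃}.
(3/2)T₀ + (1/2)T₁ + (1/2)T₂ + (1/2)T₃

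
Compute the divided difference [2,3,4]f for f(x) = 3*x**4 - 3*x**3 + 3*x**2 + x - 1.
141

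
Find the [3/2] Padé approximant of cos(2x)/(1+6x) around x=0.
(206*x**3/17 - 103*x**2/51 - 6*x + 1)/(1 - 1837*x**2/51)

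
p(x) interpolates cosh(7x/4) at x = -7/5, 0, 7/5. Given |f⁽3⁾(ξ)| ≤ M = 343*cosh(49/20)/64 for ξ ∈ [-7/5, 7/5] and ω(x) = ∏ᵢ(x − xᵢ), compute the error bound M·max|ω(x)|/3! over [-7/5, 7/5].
117649*sqrt(3)*cosh(49/20)/216000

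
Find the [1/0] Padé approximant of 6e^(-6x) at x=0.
6 - 36*x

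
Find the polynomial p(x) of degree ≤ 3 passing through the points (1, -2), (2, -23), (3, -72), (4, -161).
-2*x**3 - 2*x**2 - x + 3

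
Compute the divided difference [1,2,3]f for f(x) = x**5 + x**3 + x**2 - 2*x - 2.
97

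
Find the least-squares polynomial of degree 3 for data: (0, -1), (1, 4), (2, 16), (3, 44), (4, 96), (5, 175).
-101/126 + (1691/756)x + (215/252)x² + (31/27)x³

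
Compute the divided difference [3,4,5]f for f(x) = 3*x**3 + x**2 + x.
37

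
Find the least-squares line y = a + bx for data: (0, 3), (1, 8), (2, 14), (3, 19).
a = 29/10, b = 27/5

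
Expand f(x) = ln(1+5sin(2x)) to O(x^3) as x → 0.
10*x - 50*x**2 + O(x**3)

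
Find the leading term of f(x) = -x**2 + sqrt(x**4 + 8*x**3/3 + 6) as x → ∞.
4*x/3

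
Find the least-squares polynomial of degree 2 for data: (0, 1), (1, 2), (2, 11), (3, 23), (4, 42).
27/35 + (-59/70)x + (39/14)x²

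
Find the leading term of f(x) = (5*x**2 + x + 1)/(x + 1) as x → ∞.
5*x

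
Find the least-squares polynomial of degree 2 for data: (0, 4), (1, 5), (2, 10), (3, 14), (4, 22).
27/7 + (11/14)x + (13/14)x²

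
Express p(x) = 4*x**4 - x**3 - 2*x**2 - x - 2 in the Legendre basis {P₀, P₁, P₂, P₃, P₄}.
(-28/15)P₀ + (-8/5)P₁ + (20/21)P₂ + (-2/5)P₃ + (32/35)P₄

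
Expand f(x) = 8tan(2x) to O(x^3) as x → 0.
16*x + O(x**3)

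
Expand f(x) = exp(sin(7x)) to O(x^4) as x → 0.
1 + 7*x + 49*x**2/2 + O(x**4)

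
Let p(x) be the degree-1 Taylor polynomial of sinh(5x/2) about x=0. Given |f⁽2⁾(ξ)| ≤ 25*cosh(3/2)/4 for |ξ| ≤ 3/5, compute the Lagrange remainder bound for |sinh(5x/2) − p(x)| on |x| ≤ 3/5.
9*cosh(3/2)/8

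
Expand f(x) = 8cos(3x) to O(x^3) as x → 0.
8 - 36*x**2 + O(x**3)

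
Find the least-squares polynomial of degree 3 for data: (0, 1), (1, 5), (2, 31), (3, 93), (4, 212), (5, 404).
37/42 + (71/252)x + (113/84)x² + (53/18)x³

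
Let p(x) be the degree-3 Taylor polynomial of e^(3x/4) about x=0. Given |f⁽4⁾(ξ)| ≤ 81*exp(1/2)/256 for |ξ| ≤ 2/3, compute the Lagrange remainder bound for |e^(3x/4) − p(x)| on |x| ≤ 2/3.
exp(1/2)/384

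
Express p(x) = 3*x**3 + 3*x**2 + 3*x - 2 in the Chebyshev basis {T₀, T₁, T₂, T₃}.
(-1/2)T₀ + (21/4)T₁ + (3/2)T₂ + (3/4)T₃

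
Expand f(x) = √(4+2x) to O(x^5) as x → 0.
2 + x/2 - x**2/16 + x**3/64 - 5*x**4/1024 + O(x**5)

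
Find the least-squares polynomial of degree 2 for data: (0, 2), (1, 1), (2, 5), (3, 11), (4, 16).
7/5 + (-1/5)x + x²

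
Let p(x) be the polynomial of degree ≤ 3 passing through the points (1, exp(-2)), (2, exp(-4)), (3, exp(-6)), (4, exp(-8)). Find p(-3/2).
(-495*exp(4) - 105 + 385*exp(2) + 231*exp(6))*exp(-8)/16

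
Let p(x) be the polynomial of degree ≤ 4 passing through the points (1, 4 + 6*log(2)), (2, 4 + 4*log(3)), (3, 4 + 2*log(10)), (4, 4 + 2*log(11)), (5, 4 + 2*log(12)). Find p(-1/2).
log(184467440737095516160000000000000000000000000000000000000000000000*11**(15/16)*2**(25/64)*3**(19/64)*5**(13/32)/144131868228680264311915617571207068008843326205168934565717750659) + 4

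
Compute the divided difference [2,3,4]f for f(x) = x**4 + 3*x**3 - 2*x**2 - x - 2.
80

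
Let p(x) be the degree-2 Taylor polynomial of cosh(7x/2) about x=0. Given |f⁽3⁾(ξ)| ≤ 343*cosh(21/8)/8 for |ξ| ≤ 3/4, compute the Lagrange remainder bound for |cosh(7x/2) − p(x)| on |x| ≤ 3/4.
3087*cosh(21/8)/1024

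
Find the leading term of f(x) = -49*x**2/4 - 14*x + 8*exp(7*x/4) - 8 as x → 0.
343*x**3/48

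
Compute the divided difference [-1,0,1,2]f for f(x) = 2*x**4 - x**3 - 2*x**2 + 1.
3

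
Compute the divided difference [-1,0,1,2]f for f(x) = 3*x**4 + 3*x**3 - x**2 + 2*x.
9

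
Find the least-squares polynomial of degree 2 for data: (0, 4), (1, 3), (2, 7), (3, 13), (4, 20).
25/7 + (-33/35)x + (9/7)x²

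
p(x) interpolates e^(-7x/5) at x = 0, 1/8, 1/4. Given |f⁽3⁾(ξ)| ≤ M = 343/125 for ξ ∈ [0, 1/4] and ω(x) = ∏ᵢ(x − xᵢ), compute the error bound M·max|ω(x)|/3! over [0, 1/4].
343*sqrt(3)/1728000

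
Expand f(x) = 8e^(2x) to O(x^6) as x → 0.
8 + 16*x + 16*x**2 + 32*x**3/3 + 16*x**4/3 + 32*x**5/15 + O(x**6)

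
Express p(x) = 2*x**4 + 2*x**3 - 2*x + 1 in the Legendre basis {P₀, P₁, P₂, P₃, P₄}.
(7/5)P₀ + (-4/5)P₁ + (8/7)P₂ + (4/5)P₃ + (16/35)P₄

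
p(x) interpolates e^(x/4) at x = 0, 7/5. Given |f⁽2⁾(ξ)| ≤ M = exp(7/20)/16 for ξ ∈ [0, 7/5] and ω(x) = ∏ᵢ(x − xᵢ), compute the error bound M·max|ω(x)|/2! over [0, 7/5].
49*exp(7/20)/3200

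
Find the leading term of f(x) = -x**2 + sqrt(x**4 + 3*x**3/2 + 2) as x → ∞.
3*x/4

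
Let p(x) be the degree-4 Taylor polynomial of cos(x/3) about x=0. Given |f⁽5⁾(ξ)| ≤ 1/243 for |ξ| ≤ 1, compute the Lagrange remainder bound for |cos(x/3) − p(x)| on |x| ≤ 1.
1/29160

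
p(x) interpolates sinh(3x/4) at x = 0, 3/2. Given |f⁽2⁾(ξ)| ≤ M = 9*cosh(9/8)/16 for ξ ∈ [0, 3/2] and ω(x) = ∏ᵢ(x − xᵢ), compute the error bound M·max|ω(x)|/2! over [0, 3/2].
81*cosh(9/8)/512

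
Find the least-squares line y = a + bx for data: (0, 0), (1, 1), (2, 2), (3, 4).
a = -1/5, b = 13/10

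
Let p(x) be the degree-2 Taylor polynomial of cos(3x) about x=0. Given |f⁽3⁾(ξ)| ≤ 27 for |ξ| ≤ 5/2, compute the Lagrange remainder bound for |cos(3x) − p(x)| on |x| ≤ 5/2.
1125/16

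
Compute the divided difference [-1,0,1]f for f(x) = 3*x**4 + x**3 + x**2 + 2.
4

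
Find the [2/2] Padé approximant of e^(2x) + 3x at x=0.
(7*x**2/12 + 19*x/4 + 1)/(-x**2/6 - x/4 + 1)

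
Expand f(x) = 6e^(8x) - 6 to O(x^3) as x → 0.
48*x + 192*x**2 + O(x**3)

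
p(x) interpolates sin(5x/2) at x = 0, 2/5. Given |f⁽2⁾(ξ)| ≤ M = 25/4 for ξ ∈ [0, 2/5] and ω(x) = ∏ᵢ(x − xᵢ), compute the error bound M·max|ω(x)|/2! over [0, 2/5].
1/8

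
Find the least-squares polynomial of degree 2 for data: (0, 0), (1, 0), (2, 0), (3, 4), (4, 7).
1/35 + (-37/35)x + (5/7)x²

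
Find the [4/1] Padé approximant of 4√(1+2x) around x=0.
(3*x**4/10 - 4*x**3/5 + 18*x**2/5 + 48*x/5 + 4)/(7*x/5 + 1)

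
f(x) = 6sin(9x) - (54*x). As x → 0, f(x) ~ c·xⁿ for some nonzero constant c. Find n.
3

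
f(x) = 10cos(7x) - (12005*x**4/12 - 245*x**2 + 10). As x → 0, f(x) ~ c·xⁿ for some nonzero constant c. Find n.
6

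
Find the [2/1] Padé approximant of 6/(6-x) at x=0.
1/(1 - x/6)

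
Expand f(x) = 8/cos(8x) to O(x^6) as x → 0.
8 + 256*x**2 + 20480*x**4/3 + O(x**6)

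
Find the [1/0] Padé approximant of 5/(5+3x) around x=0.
1 - 3*x/5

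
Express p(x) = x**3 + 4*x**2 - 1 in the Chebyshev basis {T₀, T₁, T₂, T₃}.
T₀ + (3/4)T₁ + (2)T₂ + (1/4)T₃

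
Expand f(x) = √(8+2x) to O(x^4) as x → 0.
2*sqrt(2) + sqrt(2)*x/4 - sqrt(2)*x**2/64 + sqrt(2)*x**3/512 + O(x**4)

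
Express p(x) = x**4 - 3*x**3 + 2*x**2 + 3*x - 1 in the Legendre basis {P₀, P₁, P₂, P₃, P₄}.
(-2/15)P₀ + (6/5)P₁ + (40/21)P₂ + (-6/5)P₃ + (8/35)P₄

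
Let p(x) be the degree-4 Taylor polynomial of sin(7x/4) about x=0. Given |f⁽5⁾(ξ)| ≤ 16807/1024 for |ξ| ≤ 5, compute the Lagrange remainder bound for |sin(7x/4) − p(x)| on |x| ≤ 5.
10504375/24576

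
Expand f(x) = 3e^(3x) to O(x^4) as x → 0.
3 + 9*x + 27*x**2/2 + 27*x**3/2 + O(x**4)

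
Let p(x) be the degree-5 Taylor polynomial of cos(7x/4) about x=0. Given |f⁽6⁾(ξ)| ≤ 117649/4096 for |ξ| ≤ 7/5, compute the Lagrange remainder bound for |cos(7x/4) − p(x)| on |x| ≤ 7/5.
13841287201/46080000000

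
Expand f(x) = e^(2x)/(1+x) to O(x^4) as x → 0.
1 + x + x**2 + x**3/3 + O(x**4)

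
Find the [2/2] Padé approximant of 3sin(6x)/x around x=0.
(18 - 378*x**2/5)/(9*x**2/5 + 1)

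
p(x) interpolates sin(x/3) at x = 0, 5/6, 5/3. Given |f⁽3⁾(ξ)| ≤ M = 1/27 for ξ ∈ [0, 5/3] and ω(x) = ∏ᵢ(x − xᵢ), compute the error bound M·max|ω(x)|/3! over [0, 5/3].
125*sqrt(3)/157464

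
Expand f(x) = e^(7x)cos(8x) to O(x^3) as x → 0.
1 + 7*x - 15*x**2/2 + O(x**3)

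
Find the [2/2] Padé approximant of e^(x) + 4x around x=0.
(-7*x**2/12 + 67*x/14 + 1)/(-x**2/84 - 3*x/14 + 1)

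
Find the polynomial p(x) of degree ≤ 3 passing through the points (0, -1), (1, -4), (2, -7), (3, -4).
x**3 - 3*x**2 - x - 1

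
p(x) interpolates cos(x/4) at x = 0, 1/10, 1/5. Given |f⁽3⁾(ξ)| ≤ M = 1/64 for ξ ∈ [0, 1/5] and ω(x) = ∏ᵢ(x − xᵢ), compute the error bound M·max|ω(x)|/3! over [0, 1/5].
sqrt(3)/1728000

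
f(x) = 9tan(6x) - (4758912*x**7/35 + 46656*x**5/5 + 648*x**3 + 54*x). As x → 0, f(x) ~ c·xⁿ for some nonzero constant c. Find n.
9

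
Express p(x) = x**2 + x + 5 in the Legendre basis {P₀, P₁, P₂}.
(16/3)P₀ + P₁ + (2/3)P₂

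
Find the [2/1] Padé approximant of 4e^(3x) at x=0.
(6*x**2 + 8*x + 4)/(1 - x)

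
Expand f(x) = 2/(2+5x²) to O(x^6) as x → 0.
1 - 5*x**2/2 + 25*x**4/4 + O(x**6)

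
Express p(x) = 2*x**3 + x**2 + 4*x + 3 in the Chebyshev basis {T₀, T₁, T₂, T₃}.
(7/2)T₀ + (11/2)T₁ + (1/2)T₂ + (1/2)T₃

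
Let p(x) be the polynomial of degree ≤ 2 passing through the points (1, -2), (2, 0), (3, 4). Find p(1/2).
-9/4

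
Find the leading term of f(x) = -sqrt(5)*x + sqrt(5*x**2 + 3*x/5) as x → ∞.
3*sqrt(5)/50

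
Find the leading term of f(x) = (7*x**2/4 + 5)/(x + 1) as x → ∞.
7*x/4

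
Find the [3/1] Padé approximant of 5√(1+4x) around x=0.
(-5*x**3 + 15*x**2 + 45*x/2 + 5)/(5*x/2 + 1)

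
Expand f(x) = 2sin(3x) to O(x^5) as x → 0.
6*x - 9*x**3 + O(x**5)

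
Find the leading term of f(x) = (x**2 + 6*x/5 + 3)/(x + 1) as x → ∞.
x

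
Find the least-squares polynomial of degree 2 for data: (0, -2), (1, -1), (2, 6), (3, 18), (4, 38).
-13/7 + (-167/70)x + (43/14)x²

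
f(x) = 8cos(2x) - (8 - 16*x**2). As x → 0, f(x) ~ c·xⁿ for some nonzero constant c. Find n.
4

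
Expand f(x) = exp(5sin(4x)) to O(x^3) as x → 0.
1 + 20*x + 200*x**2 + O(x**3)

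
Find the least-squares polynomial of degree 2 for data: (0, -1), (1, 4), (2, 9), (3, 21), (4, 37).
-16/35 + (71/70)x + (29/14)x²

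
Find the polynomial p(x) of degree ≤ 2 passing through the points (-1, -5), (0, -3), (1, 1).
x**2 + 3*x - 3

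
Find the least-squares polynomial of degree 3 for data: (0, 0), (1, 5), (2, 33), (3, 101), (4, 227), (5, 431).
-13/126 + (331/756)x + (121/63)x² + (329/108)x³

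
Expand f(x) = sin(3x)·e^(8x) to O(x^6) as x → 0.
3*x + 24*x**2 + 183*x**3/2 + 220*x**4 + 14801*x**5/40 + O(x**6)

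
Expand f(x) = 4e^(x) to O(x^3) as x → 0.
4 + 4*x + 2*x**2 + O(x**3)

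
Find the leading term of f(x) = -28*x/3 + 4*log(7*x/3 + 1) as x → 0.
-98*x**2/9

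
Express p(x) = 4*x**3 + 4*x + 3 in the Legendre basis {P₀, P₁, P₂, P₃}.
(3)P₀ + (32/5)P₁ + (8/5)P₃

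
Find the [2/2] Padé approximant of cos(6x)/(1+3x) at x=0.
(-12*x**2 - x + 1)/(3*x**2 + 2*x + 1)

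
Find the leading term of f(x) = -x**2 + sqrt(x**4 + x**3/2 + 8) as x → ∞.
x/4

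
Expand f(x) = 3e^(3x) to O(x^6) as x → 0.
3 + 9*x + 27*x**2/2 + 27*x**3/2 + 81*x**4/8 + 243*x**5/40 + O(x**6)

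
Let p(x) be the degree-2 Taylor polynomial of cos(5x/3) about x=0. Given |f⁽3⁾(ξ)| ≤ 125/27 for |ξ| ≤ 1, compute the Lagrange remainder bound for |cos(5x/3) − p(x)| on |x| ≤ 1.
125/162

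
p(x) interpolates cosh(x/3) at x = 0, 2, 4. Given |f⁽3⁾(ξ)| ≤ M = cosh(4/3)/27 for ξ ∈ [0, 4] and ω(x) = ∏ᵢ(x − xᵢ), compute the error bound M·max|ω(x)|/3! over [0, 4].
8*sqrt(3)*cosh(4/3)/729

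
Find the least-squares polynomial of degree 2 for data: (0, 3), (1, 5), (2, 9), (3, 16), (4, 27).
16/5 + (-1/10)x + (3/2)x²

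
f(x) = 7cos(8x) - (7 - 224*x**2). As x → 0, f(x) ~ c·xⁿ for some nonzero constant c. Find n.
4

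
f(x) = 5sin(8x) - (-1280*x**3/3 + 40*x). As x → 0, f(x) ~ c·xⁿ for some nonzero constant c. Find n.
5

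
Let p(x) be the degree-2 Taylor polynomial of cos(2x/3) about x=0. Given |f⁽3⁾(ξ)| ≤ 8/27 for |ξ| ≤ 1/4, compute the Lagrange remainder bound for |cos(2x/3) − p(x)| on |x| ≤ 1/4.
1/1296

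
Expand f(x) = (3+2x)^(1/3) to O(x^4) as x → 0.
3**(1/3) + 2*3**(1/3)*x/9 - 4*3**(1/3)*x**2/81 + 40*3**(1/3)*x**3/2187 + O(x**4)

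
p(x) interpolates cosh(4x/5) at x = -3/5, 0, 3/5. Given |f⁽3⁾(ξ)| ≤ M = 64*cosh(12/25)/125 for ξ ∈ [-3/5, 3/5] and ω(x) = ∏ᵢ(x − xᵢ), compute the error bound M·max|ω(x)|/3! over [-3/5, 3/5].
64*sqrt(3)*cosh(12/25)/15625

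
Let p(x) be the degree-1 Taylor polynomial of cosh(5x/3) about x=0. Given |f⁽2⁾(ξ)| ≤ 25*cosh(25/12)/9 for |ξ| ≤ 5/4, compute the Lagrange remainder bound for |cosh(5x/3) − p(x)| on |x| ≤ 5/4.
625*cosh(25/12)/288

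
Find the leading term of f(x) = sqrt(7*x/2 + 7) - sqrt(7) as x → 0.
sqrt(7)*x/4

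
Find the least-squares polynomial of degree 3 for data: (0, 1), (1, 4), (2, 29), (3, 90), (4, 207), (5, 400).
16/21 + (41/126)x + (13/21)x² + (55/18)x³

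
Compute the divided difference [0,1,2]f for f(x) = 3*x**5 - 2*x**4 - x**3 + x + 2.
28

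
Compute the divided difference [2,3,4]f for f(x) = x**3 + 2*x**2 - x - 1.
11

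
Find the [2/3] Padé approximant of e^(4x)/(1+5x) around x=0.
(356*x**2/245 + 502*x/245 + 1)/(4556*x**3/735 - 2082*x**2/245 + 747*x/245 + 1)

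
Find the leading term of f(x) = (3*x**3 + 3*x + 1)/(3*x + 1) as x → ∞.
x**2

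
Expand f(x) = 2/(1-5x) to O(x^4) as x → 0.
2 + 10*x + 50*x**2 + 250*x**3 + O(x**4)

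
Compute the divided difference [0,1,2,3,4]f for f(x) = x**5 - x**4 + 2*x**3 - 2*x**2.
9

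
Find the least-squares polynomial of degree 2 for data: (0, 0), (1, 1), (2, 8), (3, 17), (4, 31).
-1/5 + (-1/5)x + (2)x²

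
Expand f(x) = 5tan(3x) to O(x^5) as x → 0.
15*x + 45*x**3 + O(x**5)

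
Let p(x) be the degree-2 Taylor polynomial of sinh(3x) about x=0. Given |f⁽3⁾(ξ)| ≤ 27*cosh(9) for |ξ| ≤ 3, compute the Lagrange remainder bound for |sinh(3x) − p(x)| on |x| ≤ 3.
243*cosh(9)/2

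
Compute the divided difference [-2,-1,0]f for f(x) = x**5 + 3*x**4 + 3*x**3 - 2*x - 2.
-3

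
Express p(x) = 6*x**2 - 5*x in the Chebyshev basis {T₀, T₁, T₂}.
(3)T₀ + (-5)T₁ + (3)T₂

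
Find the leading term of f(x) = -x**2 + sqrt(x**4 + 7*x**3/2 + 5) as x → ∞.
7*x/4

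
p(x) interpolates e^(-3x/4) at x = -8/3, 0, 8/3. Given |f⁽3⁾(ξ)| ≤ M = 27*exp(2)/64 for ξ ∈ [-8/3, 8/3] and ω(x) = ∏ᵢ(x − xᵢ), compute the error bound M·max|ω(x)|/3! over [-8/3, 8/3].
8*sqrt(3)*exp(2)/27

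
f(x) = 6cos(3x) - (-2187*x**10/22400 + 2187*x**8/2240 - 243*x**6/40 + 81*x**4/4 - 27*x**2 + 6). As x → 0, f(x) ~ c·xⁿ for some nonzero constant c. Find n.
12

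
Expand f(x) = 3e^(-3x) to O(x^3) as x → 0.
3 - 9*x + 27*x**2/2 + O(x**3)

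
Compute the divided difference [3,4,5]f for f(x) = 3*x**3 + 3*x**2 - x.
39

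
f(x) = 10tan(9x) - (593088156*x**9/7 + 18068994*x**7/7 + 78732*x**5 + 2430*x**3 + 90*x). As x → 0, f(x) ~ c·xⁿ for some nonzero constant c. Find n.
11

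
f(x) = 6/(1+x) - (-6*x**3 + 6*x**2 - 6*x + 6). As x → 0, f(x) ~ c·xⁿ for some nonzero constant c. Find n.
4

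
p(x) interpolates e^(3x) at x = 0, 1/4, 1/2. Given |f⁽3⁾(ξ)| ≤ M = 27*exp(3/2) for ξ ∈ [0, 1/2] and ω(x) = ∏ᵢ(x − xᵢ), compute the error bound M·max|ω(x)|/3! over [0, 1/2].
sqrt(3)*exp(3/2)/64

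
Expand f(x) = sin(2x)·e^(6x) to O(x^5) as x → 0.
2*x + 12*x**2 + 104*x**3/3 + 64*x**4 + O(x**5)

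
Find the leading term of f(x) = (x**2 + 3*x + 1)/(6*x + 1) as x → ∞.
x/6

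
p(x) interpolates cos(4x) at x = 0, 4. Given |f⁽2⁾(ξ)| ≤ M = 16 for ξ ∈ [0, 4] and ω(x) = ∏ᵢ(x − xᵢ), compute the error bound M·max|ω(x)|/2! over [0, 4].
32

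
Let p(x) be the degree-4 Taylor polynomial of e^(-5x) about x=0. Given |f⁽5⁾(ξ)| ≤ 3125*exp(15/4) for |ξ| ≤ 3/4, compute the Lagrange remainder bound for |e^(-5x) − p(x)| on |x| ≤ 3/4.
50625*exp(15/4)/8192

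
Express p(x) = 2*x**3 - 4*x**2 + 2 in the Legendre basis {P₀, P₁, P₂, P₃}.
(2/3)P₀ + (6/5)P₁ + (-8/3)P₂ + (4/5)P₃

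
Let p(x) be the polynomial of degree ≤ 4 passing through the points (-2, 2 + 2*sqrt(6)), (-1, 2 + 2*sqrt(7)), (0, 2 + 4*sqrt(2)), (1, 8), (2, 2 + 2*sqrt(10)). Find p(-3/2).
-35*sqrt(2)/16 - 5*sqrt(10)/64 + 35*sqrt(6)/64 + 53/16 + 35*sqrt(7)/16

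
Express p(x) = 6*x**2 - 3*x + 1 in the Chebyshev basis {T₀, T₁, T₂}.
(4)T₀ + (-3)T₁ + (3)T₂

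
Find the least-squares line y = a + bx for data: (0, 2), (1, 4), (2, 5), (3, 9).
a = 17/10, b = 11/5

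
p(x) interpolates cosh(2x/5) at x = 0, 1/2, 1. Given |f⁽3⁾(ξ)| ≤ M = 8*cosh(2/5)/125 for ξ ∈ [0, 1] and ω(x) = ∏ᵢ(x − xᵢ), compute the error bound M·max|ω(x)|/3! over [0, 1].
sqrt(3)*cosh(2/5)/3375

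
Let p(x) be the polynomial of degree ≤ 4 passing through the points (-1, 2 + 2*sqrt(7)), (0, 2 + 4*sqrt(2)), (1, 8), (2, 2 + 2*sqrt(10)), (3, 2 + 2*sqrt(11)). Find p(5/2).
-41/32 - 5*sqrt(7)/64 + 7*sqrt(2)/8 + 35*sqrt(11)/64 + 35*sqrt(10)/16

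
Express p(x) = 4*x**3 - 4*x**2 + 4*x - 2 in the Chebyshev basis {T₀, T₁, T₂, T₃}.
(-4)T₀ + (7)T₁ + (-2)T₂ + T₃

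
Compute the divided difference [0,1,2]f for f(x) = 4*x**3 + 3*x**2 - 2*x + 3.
15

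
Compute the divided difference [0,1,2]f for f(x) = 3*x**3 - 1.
9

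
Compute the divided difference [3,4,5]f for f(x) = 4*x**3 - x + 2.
48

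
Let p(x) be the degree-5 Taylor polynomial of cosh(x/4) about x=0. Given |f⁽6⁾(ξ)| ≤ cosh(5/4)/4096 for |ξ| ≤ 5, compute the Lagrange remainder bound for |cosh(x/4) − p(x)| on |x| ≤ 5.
3125*cosh(5/4)/589824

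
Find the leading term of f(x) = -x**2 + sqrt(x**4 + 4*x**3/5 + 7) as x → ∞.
2*x/5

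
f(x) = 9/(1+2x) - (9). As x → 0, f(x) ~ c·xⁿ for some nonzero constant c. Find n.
1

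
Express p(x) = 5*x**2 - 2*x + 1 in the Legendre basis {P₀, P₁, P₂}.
(8/3)P₀ + (-2)P₁ + (10/3)P₂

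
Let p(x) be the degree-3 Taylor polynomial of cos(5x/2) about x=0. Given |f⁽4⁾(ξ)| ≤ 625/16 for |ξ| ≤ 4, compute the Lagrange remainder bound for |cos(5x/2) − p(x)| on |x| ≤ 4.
1250/3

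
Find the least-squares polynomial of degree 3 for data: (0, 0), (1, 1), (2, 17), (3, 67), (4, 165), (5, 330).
5/126 + (-1181/756)x + (-17/36)x² + (151/54)x³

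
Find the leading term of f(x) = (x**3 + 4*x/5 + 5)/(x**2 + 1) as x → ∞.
x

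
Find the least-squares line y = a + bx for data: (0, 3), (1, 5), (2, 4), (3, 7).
a = 31/10, b = 11/10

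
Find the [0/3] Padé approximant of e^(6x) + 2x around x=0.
1/(-260*x**3 + 46*x**2 - 8*x + 1)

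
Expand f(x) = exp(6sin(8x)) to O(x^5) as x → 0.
1 + 48*x + 1152*x**2 + 17920*x**3 + 196608*x**4 + O(x**5)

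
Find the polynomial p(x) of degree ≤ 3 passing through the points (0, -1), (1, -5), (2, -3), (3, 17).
2*x**3 - 3*x**2 - 3*x - 1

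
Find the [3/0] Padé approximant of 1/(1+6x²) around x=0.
1 - 6*x**2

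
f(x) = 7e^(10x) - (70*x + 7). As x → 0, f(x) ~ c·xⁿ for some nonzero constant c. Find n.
2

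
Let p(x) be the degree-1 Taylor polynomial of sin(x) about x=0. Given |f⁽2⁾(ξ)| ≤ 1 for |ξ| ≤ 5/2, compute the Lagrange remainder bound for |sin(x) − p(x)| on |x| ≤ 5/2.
25/8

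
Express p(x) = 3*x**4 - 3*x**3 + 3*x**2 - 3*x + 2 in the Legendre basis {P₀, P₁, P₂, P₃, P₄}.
(18/5)P₀ + (-24/5)P₁ + (26/7)P₂ + (-6/5)P₃ + (24/35)P₄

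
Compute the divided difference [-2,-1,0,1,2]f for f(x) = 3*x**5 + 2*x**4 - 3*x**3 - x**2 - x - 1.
2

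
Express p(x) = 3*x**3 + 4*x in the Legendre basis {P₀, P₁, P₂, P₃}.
(29/5)P₁ + (6/5)P₃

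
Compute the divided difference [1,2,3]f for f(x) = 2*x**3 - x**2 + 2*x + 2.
11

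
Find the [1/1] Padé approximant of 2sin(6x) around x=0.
12*x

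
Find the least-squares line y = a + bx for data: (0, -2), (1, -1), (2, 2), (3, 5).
a = -13/5, b = 12/5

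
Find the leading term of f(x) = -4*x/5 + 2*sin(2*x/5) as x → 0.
-8*x**3/375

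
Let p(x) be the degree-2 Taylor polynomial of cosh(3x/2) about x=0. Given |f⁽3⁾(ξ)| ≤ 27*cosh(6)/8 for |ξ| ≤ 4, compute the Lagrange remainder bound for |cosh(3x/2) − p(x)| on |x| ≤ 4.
36*cosh(6)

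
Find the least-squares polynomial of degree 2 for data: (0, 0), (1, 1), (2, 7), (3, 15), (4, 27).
-6/35 + (-2/35)x + (12/7)x²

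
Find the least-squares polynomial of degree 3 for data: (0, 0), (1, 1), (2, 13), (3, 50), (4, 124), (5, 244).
11/63 + (-773/378)x + (101/252)x² + (211/108)x³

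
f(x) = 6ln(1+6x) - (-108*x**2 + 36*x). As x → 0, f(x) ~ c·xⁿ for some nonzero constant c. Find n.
3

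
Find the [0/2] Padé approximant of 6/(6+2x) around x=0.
1/(x/3 + 1)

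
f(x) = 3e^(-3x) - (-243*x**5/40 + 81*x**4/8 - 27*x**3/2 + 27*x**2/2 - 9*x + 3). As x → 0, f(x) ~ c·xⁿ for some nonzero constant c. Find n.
6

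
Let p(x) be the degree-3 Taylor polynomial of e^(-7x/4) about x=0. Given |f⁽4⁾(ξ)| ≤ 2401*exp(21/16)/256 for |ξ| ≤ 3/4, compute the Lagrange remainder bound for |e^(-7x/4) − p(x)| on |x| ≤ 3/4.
64827*exp(21/16)/524288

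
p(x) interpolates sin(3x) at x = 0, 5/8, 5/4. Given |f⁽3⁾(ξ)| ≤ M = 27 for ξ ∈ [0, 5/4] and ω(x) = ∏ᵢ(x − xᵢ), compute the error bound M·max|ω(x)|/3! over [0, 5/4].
125*sqrt(3)/512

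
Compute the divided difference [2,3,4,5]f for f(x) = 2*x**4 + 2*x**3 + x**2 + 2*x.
30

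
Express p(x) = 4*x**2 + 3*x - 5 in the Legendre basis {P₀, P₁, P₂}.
(-11/3)P₀ + (3)P₁ + (8/3)P₂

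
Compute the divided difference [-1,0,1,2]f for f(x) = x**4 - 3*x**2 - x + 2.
2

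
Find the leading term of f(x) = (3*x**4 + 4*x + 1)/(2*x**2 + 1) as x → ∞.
3*x**2/2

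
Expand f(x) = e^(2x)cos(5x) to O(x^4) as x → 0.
1 + 2*x - 21*x**2/2 - 71*x**3/3 + O(x**4)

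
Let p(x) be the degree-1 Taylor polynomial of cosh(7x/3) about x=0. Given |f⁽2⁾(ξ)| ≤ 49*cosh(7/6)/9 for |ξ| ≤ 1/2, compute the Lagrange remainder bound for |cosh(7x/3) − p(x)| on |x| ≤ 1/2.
49*cosh(7/6)/72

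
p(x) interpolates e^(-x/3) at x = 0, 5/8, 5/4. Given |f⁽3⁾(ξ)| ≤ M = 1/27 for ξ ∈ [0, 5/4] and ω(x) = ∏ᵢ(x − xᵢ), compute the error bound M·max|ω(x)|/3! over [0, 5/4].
125*sqrt(3)/373248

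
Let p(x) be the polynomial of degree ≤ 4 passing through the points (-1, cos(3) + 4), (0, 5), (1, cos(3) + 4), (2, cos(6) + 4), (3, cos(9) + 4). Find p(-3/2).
693*cos(3)/128 - 45*cos(6)/32 + 35*cos(9)/128 + 23/32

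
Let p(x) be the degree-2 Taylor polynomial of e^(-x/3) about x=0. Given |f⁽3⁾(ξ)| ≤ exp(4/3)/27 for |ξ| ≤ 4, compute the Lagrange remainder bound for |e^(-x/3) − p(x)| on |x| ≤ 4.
32*exp(4/3)/81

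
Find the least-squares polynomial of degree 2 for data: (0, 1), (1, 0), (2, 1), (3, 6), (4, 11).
31/35 + (-69/35)x + (8/7)x²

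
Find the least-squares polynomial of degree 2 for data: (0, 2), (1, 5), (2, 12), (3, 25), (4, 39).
9/5 + (7/5)x + (2)x²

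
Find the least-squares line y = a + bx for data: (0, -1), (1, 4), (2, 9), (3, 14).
a = -1, b = 5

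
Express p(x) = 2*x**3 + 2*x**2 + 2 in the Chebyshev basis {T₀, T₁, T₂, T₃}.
(3)T₀ + (3/2)T₁ + T₂ + (1/2)T₃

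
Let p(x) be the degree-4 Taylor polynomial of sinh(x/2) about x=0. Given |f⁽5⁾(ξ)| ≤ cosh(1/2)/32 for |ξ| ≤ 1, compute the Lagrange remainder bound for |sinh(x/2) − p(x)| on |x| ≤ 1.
cosh(1/2)/3840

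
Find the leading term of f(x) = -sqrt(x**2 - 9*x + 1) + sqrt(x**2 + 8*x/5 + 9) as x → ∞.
53/10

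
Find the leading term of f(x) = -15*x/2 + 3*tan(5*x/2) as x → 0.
125*x**3/8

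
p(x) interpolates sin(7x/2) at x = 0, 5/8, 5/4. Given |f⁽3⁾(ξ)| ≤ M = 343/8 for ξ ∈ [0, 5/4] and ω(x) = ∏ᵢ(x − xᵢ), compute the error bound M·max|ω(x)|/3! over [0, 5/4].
42875*sqrt(3)/110592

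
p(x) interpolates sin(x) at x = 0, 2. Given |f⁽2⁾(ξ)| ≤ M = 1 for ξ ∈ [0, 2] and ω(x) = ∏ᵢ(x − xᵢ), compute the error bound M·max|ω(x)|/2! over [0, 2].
1/2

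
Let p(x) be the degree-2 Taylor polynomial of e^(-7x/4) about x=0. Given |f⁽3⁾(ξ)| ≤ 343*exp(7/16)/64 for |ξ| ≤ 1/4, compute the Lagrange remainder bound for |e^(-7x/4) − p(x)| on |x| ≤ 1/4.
343*exp(7/16)/24576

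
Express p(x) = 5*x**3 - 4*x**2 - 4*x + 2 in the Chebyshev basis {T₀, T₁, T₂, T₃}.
(-1/4)T₁ + (-2)T₂ + (5/4)T₃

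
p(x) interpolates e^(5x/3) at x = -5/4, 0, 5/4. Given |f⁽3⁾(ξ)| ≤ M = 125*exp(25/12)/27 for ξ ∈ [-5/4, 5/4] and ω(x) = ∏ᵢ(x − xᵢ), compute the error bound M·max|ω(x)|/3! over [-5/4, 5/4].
15625*sqrt(3)*exp(25/12)/46656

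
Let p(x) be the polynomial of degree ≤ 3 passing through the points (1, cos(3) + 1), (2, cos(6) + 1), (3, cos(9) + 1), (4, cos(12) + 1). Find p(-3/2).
-495*cos(6)/16 + 385*cos(9)/16 + 231*cos(3)/16 - 105*cos(12)/16 + 1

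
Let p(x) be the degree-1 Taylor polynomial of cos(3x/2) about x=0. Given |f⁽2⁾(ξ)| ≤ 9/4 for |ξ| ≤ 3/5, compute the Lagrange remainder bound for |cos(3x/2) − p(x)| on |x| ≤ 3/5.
81/200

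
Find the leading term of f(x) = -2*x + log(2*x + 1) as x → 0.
-2*x**2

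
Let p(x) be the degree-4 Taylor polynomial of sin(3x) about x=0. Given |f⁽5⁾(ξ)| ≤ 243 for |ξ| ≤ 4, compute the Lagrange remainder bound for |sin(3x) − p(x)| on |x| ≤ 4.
10368/5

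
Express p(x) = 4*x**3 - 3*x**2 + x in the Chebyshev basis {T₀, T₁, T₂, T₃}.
(-3/2)T₀ + (4)T₁ + (-3/2)T₂ + T₃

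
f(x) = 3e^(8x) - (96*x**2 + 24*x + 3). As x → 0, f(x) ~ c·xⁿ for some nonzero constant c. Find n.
3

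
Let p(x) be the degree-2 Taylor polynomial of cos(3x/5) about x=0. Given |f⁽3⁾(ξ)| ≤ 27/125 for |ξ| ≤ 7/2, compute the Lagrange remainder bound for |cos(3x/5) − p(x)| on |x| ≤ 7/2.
3087/2000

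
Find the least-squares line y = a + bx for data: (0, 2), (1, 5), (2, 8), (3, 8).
a = 13/5, b = 21/10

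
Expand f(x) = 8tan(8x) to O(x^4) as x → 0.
64*x + 4096*x**3/3 + O(x**4)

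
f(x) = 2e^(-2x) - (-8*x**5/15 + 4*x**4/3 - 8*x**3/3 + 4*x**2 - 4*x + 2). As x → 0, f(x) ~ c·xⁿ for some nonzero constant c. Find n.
6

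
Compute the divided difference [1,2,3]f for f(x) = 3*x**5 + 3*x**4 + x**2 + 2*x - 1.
346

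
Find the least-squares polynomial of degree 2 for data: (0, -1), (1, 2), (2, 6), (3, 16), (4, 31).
-18/35 + (-27/35)x + (15/7)x²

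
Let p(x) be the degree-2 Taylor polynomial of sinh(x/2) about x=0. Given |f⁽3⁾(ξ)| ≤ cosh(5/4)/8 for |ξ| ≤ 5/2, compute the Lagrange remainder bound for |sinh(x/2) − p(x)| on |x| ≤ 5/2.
125*cosh(5/4)/384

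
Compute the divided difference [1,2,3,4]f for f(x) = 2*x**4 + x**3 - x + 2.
21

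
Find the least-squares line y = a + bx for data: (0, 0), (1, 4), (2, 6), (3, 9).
a = 2/5, b = 29/10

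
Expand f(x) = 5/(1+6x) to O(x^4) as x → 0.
5 - 30*x + 180*x**2 - 1080*x**3 + O(x**4)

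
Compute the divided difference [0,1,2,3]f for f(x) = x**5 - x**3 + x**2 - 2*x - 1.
24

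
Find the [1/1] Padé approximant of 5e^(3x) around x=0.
(15*x/2 + 5)/(1 - 3*x/2)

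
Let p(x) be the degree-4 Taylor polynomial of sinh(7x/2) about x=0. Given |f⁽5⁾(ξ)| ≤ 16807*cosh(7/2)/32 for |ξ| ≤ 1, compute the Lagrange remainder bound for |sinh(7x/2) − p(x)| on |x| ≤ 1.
16807*cosh(7/2)/3840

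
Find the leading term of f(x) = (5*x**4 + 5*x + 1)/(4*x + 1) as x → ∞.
5*x**3/4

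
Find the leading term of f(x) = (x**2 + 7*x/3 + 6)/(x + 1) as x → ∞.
x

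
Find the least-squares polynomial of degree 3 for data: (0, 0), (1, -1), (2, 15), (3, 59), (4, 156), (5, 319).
-11/63 + (-239/189)x + (-113/63)x² + (80/27)x³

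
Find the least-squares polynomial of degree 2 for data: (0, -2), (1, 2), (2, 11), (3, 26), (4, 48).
-9/5 + (2/5)x + (3)x²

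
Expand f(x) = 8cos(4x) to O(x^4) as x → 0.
8 - 64*x**2 + O(x**4)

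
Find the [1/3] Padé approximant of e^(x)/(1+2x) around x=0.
(7*x/20 + 1)/(37*x**3/120 - 23*x**2/20 + 27*x/20 + 1)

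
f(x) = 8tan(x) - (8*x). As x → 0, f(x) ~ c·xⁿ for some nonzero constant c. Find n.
3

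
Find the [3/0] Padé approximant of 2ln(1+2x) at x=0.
4*x*(4*x**2 - 3*x + 3)/3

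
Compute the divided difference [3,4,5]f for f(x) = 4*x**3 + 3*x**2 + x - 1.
51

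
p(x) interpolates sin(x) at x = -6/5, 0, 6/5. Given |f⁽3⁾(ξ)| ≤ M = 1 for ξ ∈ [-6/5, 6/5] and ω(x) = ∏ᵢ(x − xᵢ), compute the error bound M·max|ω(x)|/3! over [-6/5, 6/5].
8*sqrt(3)/125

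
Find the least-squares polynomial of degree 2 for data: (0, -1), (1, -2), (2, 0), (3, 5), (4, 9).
-47/35 + (-71/70)x + (13/14)x²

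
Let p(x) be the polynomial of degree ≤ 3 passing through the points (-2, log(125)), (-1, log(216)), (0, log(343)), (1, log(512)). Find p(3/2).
log(226492416*2**(5/8)*3**(15/16)*4117715**(1/16)/4117715)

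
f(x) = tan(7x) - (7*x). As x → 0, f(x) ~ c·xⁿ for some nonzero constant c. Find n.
3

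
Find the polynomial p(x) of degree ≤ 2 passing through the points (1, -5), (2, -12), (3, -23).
-2*x**2 - x - 2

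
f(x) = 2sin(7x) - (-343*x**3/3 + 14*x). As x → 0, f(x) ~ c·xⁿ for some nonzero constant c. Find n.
5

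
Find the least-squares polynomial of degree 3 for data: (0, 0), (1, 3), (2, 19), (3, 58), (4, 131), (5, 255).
-29/126 + (1835/756)x + (-11/18)x² + (223/108)x³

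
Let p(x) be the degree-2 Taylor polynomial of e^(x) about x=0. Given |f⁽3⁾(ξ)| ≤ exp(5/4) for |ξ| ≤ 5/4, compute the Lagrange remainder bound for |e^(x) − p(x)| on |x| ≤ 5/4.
125*exp(5/4)/384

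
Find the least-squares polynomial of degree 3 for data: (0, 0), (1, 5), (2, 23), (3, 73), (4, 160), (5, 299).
5/21 + (-25/63)x + (97/42)x² + (35/18)x³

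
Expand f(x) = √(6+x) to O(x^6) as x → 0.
sqrt(6) + sqrt(6)*x/12 - sqrt(6)*x**2/288 + sqrt(6)*x**3/3456 - 5*sqrt(6)*x**4/165888 + 7*sqrt(6)*x**5/1990656 + O(x**6)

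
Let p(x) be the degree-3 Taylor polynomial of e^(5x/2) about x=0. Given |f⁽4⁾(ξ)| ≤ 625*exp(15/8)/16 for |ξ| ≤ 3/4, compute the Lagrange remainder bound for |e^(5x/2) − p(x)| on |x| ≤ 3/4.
16875*exp(15/8)/32768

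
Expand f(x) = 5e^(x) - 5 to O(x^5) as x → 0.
5*x + 5*x**2/2 + 5*x**3/6 + 5*x**4/24 + O(x**5)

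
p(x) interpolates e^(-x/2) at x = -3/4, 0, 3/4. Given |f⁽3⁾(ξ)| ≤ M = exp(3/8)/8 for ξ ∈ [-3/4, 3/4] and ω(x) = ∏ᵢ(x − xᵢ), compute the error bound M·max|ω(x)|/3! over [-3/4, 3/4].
sqrt(3)*exp(3/8)/512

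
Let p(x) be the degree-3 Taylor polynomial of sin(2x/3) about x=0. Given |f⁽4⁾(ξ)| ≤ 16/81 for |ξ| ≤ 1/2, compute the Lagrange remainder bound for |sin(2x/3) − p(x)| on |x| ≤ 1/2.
1/1944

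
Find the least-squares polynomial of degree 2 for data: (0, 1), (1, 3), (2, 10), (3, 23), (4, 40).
33/35 + (-17/35)x + (18/7)x²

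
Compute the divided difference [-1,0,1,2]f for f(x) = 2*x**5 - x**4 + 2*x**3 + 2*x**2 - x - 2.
10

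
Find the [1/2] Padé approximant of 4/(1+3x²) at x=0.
4/(3*x**2 + 1)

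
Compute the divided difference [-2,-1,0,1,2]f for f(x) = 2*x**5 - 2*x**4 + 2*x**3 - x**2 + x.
-2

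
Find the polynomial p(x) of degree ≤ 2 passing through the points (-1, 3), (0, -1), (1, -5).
-4*x - 1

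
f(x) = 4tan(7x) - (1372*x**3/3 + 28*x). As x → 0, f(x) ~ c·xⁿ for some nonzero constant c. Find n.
5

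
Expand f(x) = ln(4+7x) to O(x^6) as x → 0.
log(4) + 7*x/4 - 49*x**2/32 + 343*x**3/192 - 2401*x**4/1024 + 16807*x**5/5120 + O(x**6)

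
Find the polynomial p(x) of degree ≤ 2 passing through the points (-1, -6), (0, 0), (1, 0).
-3*x**2 + 3*x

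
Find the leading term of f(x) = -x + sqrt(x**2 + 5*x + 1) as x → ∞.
5/2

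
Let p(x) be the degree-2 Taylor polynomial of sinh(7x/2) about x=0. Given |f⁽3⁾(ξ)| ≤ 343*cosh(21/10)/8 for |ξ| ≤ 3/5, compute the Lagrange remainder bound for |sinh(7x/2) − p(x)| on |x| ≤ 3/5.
3087*cosh(21/10)/2000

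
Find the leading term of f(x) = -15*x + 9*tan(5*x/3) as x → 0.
125*x**3/9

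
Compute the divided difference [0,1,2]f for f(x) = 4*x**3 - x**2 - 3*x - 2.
11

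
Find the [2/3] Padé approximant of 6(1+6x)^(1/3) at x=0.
(84*x**2 + 48*x + 6)/(-4*x**3/3 + 6*x**2 + 6*x + 1)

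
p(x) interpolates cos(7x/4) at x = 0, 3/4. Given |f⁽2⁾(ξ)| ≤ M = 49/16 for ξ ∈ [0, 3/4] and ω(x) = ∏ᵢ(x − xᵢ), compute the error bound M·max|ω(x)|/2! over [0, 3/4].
441/2048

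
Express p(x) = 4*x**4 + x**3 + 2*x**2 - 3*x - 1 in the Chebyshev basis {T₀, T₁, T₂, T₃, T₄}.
(3/2)T₀ + (-9/4)T₁ + (3)T₂ + (1/4)T₃ + (1/2)T₄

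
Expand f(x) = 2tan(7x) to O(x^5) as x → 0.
14*x + 686*x**3/3 + O(x**5)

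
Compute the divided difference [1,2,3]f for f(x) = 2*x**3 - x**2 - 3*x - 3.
11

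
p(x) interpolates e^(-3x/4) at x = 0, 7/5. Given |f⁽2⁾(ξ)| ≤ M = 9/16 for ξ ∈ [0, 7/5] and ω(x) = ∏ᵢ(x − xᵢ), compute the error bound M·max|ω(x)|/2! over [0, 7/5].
441/3200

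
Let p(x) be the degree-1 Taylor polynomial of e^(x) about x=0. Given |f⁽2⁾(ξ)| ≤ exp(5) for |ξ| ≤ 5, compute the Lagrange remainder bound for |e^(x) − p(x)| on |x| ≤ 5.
25*exp(5)/2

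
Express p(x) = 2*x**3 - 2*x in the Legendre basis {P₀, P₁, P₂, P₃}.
(-4/5)P₁ + (4/5)P₃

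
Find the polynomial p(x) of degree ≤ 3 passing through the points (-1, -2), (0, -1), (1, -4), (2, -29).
-3*x**3 - 2*x**2 + 2*x - 1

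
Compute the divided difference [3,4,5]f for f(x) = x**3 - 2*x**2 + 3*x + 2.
10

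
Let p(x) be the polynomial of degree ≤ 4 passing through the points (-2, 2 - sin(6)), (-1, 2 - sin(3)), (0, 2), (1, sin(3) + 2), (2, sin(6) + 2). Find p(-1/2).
-5*sin(3)/8 + sin(6)/16 + 2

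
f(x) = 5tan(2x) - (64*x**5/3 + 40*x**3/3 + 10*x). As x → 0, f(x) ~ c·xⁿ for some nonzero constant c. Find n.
7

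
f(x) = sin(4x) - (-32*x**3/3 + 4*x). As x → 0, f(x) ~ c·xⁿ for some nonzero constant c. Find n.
5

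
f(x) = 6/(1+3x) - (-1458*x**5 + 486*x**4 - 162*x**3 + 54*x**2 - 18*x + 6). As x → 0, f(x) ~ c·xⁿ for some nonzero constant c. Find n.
6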